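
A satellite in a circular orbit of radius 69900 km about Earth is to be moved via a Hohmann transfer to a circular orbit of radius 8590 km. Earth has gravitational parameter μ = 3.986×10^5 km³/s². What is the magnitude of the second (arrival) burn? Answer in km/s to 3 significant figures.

The Hohmann ellipse has a_t = (r₁ + r₂)/2 = 39245 km.
Circular speed at r = 8590 km: v_c = √(μ/r) = 6.812 km/s.
Transfer-orbit speed at the same r (vis-viva, a = a_t): v_t = √[μ(2/r − 1/a_t)] = 9.091 km/s.
Δv₂ = |v_t − v_c| = |9.091 − 6.812| = 2.279 km/s.

Δv₂ = 2.28 km/s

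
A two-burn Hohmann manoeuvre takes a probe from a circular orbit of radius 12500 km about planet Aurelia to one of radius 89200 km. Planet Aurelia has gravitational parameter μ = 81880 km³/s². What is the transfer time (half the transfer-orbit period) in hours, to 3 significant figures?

t = 35.0 hours

Transfer-ellipse semi-major axis a_t = (r₁ + r₂)/2 = (12500 + 89200)/2 = 50850 km.
Half the transfer-orbit period gives t = π√(a_t³/μ) = 1.259×10^5 s.
Converting: 1.259×10^5 s ÷ 3600 s/hour = 35.0 hours.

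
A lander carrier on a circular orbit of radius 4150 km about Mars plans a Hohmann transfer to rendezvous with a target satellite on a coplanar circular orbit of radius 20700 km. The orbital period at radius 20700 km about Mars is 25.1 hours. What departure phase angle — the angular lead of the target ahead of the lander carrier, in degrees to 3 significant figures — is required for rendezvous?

φ = 96.3°

From Kepler's third law T² = 4π²r³/μ at r = 20700 km, T = 25.1 hours = 25.1 × 3600 s = 90360 s: μ = 4π²r³/T² = 42886.3 km³/s².
Transfer-ellipse semi-major axis a_t = (r₁ + r₂)/2 = (4150 + 20700)/2 = 12425 km.
Transfer time t = π√(a_t³/μ) = 21010 s.
The target's mean motion on its circular orbit is ω₂ = √(μ/r₂³) = 6.954×10^-5 rad/s.
Angle swept by the target during transfer: ω₂·t = 1.461 rad = 83.71°.
The lander carrier traverses 180° on the transfer ellipse, so the target must lead by 180° − 83.71° = 96.3°.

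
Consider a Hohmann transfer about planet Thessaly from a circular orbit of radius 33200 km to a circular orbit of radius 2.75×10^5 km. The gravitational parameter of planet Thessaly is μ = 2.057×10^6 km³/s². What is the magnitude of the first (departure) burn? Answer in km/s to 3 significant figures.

Semi-major axis of the transfer orbit: a_t = (33200 + 2.750×10^5)/2 = 1.541×10^5 km.
Circular speed at r = 33200 km: v_c = √(μ/r) = 7.8713 km/s.
Transfer-orbit speed at the same r (vis-viva, a = a_t): v_t = √[μ(2/r − 1/a_t)] = 10.515 km/s.
Δv₁ = |v_t − v_c| = |10.515 − 7.8713| = 2.644 km/s.

Δv₁ = 2.64 km/s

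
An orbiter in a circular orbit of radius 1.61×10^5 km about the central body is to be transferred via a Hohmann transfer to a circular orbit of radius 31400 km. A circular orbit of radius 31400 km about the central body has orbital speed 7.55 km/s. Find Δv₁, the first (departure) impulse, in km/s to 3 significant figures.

Δv₁ = 1.43 km/s

From the circular-orbit relation v² = μ/r at r = 31400 km: μ = v²r = (7.55)² × 31400 = 1.78988×10^6 km³/s².
Semi-major axis of the transfer orbit: a_t = (1.610×10^5 + 31400)/2 = 96200 km.
On the circular orbit at r = 1.610×10^5 km, v_c = √(μ/r) = 3.334 km/s.
Vis-viva on the transfer ellipse at r = 1.610×10^5 km gives v_t = √[μ(2/r − 1/a_t)] = 1.905 km/s.
Δv₁ = |v_t − v_c| = |1.905 − 3.334| = 1.429 km/s.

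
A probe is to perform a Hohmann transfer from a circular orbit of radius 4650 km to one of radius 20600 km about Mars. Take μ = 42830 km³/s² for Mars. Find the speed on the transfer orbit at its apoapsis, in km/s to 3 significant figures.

The Hohmann ellipse has a_t = (r₁ + r₂)/2 = 12625 km.
At apoapsis, r = 20600 km.
Vis-viva: v = √[μ(2/r − 1/a_t)] = √[42830 × (2/20600 − 1/12625)] = 0.8751 km/s.

v = 0.875 km/s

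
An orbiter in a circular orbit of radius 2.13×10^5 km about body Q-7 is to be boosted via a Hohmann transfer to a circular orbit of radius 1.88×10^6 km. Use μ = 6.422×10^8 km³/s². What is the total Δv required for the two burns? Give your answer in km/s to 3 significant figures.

Semi-major axis of the transfer orbit: a_t = (2.130×10^5 + 1.880×10^6)/2 = 1.0465×10^6 km.
Circular speed at r₁: v₁ = √(μ/r₁) = √(6.422×10^8/2.130×10^5) = 54.91 km/s.
On the transfer ellipse at r₁, vis-viva gives v_p = √[μ(2/r₁ − 1/a_t)] = 73.60 km/s.
First burn Δv₁ = |v_p − v₁| = 18.69 km/s.
Circular speed at r₂: v₂ = √(μ/r₂) = 18.48 km/s.
Transfer-orbit speed at r₂: v_a = √[μ(2/r₂ − 1/a_t)] = 8.338 km/s.
Second burn Δv₂ = |v₂ − v_a| = 10.14 km/s.
Δv = Δv₁ + Δv₂ = 18.69 + 10.14 = 28.83 km/s.

Δv = 28.8 km/s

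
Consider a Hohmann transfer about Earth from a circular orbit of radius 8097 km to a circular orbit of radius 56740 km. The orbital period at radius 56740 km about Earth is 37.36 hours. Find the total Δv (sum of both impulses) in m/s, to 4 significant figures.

From Kepler's third law T² = 4π²r³/μ at r = 56740 km, T = 37.36 hours = 37.36 × 3600 s = 1.34496×10^5 s: μ = 4π²r³/T² = 3.98666×10^5 km³/s².
The Hohmann ellipse has a_t = (r₁ + r₂)/2 = 32418.5 km.
At r₁ the circular-orbit speed is v₁ = √(μ/r₁) = 7.017 km/s.
Transfer-orbit speed at r₁ (vis-viva equation): v_p = √[μ(2/r₁ − 1/a_t)] = 9.283 km/s.
First burn Δv₁ = |v_p − v₁| = 2.266 km/s.
Circular speed at r₂: v₂ = √(μ/r₂) = 2.651 km/s.
Transfer-orbit speed at r₂: v_a = √[μ(2/r₂ − 1/a_t)] = 1.325 km/s.
Second burn Δv₂ = |v₂ − v_a| = 1.326 km/s.
Δv = Δv₁ + Δv₂ = 2.266 + 1.326 = 3.592 km/s.

Δv = 3592 m/s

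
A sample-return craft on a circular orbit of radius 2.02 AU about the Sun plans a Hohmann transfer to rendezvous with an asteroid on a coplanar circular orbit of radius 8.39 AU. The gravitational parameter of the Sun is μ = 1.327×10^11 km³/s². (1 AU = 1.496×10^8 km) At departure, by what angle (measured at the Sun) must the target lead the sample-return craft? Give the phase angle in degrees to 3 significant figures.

φ = 92.0°

In km: r₁ = 2.02 × 1.496×10^8 = 3.02192×10^8 km; r₂ = 8.39 × 1.496×10^8 = 1.255144×10^9 km.
The Hohmann ellipse has a_t = (r₁ + r₂)/2 = 7.78668×10^8 km.
Transfer time t = π√(a_t³/μ) = 1.873885×10^8 s.
Target angular speed ω₂ = √(μ/r₂³) = 8.192098×10^-9 rad/s.
Angle swept by the target during transfer: ω₂·t = 1.535105 rad = 87.96°.
Arrival is 180° from departure on the ellipse, so φ = 180° − 87.96° = 92.0°.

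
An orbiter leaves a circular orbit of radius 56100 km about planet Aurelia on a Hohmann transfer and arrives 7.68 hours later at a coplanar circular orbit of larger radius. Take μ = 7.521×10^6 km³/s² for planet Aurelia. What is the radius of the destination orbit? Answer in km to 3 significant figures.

Transfer time t = 7.68 hours = 27648 s, and t = π√(a_t³/μ).
So a_t = (μ t²/π²)^(1/3) = (7.521×10^6 × (27648)² / π²)^(1/3) = 83516 km.
Since a_t = (r₁ + r₂)/2, r₂ = 2a_t − r₁ = 2×83516 − 56100 = 1.10932×10^5 km.

r₂ = 1.11×10^5 km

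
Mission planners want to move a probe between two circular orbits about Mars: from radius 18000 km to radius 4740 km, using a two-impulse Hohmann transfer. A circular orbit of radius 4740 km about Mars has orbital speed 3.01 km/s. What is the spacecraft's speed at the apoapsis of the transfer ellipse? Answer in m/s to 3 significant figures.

v = 997 m/s

From the circular-orbit relation v² = μ/r at r = 4740 km: μ = v²r = (3.01)² × 4740 = 42944.9 km³/s².
Transfer-ellipse semi-major axis a_t = (r₁ + r₂)/2 = (18000 + 4740)/2 = 11370 km.
The apoapsis of the transfer ellipse is at r = 18000 km.
Vis-viva: v = √[μ(2/r − 1/a_t)] = √[42944.9 × (2/18000 − 1/11370)] = 0.9973 km/s.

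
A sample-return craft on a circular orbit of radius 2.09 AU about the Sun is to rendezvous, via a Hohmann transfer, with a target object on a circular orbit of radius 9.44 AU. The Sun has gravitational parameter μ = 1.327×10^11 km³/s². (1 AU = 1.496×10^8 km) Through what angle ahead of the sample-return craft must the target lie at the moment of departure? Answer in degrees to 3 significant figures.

In km: r₁ = 2.09 × 1.496×10^8 = 3.12664×10^8 km; r₂ = 9.44 × 1.496×10^8 = 1.412224×10^9 km.
Transfer-ellipse semi-major axis a_t = (r₁ + r₂)/2 = (3.12664×10^8 + 1.412224×10^9)/2 = 8.62444×10^8 km.
Transfer time t = π√(a_t³/μ) = 2.1843×10^8 s.
Target angular speed ω₂ = √(μ/r₂³) = 6.8640×10^-9 rad/s.
Angle swept by the target during transfer: ω₂·t = 1.4993 rad = 85.90°.
Arrival is 180° from departure on the ellipse, so φ = 180° − 85.90° = 94.1°.

φ = 94.1°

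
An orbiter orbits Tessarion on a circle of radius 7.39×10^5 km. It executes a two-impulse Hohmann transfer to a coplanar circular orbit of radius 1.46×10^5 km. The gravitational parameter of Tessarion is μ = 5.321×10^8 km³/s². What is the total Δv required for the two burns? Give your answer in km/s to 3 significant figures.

Δv = 29.1 km/s

Transfer-ellipse semi-major axis a_t = (r₁ + r₂)/2 = (7.390×10^5 + 1.460×10^5)/2 = 4.425×10^5 km.
At r₁ the circular-orbit speed is v₁ = √(μ/r₁) = 26.83 km/s.
Transfer-orbit speed at r₁ (v² = μ(2/r − 1/a)): v_a = √[μ(2/r₁ − 1/a_t)] = 15.41 km/s.
First burn Δv₁ = |v_a − v₁| = 11.42 km/s.
Circular speed at r₂: v₂ = √(μ/r₂) = 60.37 km/s.
Transfer-orbit speed at r₂: v_p = √[μ(2/r₂ − 1/a_t)] = 78.02 km/s.
Second burn Δv₂ = |v₂ − v_p| = 17.65 km/s.
Δv = Δv₁ + Δv₂ = 11.42 + 17.65 = 29.07 km/s.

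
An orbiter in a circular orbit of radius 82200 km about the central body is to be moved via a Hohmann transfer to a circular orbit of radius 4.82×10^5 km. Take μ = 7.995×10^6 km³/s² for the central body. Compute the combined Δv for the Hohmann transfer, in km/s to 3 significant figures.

The Hohmann ellipse has a_t = (r₁ + r₂)/2 = 2.821×10^5 km.
At r₁ the circular-orbit speed is v₁ = √(μ/r₁) = 9.8622 km/s.
Transfer-orbit speed at r₁ (vis-viva): v_p = √[μ(2/r₁ − 1/a_t)] = 12.891 km/s.
First burn Δv₁ = |v_p − v₁| = 3.029 km/s.
Circular speed at r₂: v₂ = √(μ/r₂) = 4.0727 km/s.
Transfer-orbit speed at r₂: v_a = √[μ(2/r₂ − 1/a_t)] = 2.1985 km/s.
Second burn Δv₂ = |v₂ − v_a| = 1.874 km/s.
Total Δv = Δv₁ + Δv₂ = 4.903 km/s.

Δv = 4.90 km/s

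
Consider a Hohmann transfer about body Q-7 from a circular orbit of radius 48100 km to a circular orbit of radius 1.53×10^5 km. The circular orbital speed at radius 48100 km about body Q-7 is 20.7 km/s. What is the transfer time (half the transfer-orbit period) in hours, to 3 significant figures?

From the circular-orbit relation v² = μ/r at r = 48100 km: μ = v²r = (20.7)² × 48100 = 2.06104×10^7 km³/s².
The Hohmann ellipse has a_t = (r₁ + r₂)/2 = 1.0055×10^5 km.
Half the transfer-orbit period gives t = π√(a_t³/μ) = 22060 s.
Converting: 22060 s ÷ 3600 s/hour = 6.13 hours.

t = 6.13 hours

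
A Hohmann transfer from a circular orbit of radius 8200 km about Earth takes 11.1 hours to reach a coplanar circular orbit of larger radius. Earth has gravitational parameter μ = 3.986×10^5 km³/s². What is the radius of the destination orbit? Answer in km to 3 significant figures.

r₂ = 72000 km

Transfer time t = 11.1 hours = 39960 s, and t = π√(a_t³/μ).
So a_t = (μ t²/π²)^(1/3) = (3.986×10^5 × (39960)² / π²)^(1/3) = 40102 km.
Since a_t = (r₁ + r₂)/2, r₂ = 2a_t − r₁ = 2×40102 − 8200 = 72004 km.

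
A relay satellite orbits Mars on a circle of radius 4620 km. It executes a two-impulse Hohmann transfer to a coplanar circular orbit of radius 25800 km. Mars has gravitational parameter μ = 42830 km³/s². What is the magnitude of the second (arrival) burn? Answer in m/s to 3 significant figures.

The Hohmann ellipse has a_t = (r₁ + r₂)/2 = 15210 km.
Circular speed at r = 25800 km: v_c = √(μ/r) = 1.2884 km/s.
Transfer-orbit speed at the same r (vis-viva, a = a_t): v_t = √[μ(2/r − 1/a_t)] = 0.71010 km/s.
Δv₂ = |v_t − v_c| = |0.71010 − 1.2884| = 0.5783 km/s.

Δv₂ = 578 m/s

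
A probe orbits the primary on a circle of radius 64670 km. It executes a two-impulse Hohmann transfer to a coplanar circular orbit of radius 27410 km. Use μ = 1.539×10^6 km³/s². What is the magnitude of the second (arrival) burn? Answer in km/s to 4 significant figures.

Δv₂ = 1.388 km/s

The Hohmann ellipse has a_t = (r₁ + r₂)/2 = 46040 km.
Circular speed at r = 27410 km: v_c = √(μ/r) = 7.493 km/s.
Transfer-orbit speed at the same r (vis-viva, a = a_t): v_t = √[μ(2/r − 1/a_t)] = 8.881 km/s.
Δv₂ = |v_t − v_c| = |8.881 − 7.493| = 1.388 km/s.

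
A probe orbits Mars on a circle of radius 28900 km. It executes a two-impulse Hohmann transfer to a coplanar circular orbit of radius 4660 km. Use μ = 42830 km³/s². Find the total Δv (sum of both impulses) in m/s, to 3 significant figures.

Δv = 1520 m/s

Transfer-ellipse semi-major axis a_t = (r₁ + r₂)/2 = (28900 + 4660)/2 = 16780 km.
At r₁ the circular-orbit speed is v₁ = √(μ/r₁) = 1.21738 km/s.
Transfer-orbit speed at r₁ (vis-viva equation): v_a = √[μ(2/r₁ − 1/a_t)] = 0.641538 km/s.
First burn Δv₁ = |v_a − v₁| = 0.5758 km/s.
Circular speed at r₂: v₂ = √(μ/r₂) = 3.032 km/s.
Transfer-orbit speed at r₂: v_p = √[μ(2/r₂ − 1/a_t)] = 3.979 km/s.
Second burn Δv₂ = |v₂ − v_p| = 0.9470 km/s.
Δv = Δv₁ + Δv₂ = 0.5758 + 0.9470 = 1.523 km/s.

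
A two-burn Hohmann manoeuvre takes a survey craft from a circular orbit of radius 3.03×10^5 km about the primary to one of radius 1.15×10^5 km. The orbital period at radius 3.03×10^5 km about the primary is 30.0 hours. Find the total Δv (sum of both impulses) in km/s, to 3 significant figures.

Δv = 10.4 km/s

From Kepler's third law T² = 4π²r³/μ at r = 3.03×10^5 km, T = 30.0 hours = 30.0 × 3600 s = 1.080×10^5 s: μ = 4π²r³/T² = 9.41543×10^7 km³/s².
Semi-major axis of the transfer orbit: a_t = (3.030×10^5 + 1.150×10^5)/2 = 2.090×10^5 km.
Circular speed at r₁: v₁ = √(μ/r₁) = √(9.41543×10^7/3.030×10^5) = 17.628 km/s.
Transfer-orbit speed at r₁ (vis-viva): v_a = √[μ(2/r₁ − 1/a_t)] = 13.076 km/s.
First burn Δv₁ = |v_a − v₁| = 4.552 km/s.
At r₂, v₂ = √(μ/r₂) = 28.6135 km/s.
Transfer-orbit speed at r₂: v_p = √[μ(2/r₂ − 1/a_t)] = 34.4524 km/s.
Second burn Δv₂ = |v₂ − v_p| = 5.839 km/s.
Total Δv = Δv₁ + Δv₂ = 10.39 km/s.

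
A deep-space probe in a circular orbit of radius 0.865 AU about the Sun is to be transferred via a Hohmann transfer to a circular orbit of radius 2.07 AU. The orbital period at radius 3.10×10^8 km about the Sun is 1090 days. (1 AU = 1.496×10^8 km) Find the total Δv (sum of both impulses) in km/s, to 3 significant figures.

From Kepler's third law T² = 4π²r³/μ at r = 3.10×10^8 km, T = 1090 days = 1090 × 86400 s = 9.4176×10^7 s: μ = 4π²r³/T² = 1.32606×10^11 km³/s².
In km: r₁ = 0.865 × 1.496×10^8 = 1.29404×10^8 km; r₂ = 2.07 × 1.496×10^8 = 3.09672×10^8 km.
The Hohmann ellipse has a_t = (r₁ + r₂)/2 = 2.19538×10^8 km.
Circular speed at r₁: v₁ = √(μ/r₁) = √(1.32606×10^11/1.29404×10^8) = 32.0117 km/s.
On the transfer ellipse at r₁, vis-viva gives v_p = √[μ(2/r₁ − 1/a_t)] = 38.0193 km/s.
First burn Δv₁ = |v_p − v₁| = 6.008 km/s.
Circular speed at r₂: v₂ = √(μ/r₂) = 20.693 km/s.
Transfer-orbit speed at r₂: v_a = √[μ(2/r₂ − 1/a_t)] = 15.887 km/s.
Second burn Δv₂ = |v₂ − v_a| = 4.806 km/s.
Total Δv = Δv₁ + Δv₂ = 10.81 km/s.

Δv = 10.8 km/s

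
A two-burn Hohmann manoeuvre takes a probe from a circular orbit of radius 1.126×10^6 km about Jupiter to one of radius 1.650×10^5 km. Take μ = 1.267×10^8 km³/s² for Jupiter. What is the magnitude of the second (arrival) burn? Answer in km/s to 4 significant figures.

Δv₂ = 8.888 km/s

Transfer-ellipse semi-major axis a_t = (r₁ + r₂)/2 = (1.126×10^6 + 1.650×10^5)/2 = 6.455×10^5 km.
On the circular orbit at r = 1.650×10^5 km, v_c = √(μ/r) = 27.711 km/s.
Transfer-orbit speed at the same r (vis-viva, a = a_t): v_t = √[μ(2/r − 1/a_t)] = 36.599 km/s.
Δv₂ = |v_t − v_c| = |36.599 − 27.711| = 8.888 km/s.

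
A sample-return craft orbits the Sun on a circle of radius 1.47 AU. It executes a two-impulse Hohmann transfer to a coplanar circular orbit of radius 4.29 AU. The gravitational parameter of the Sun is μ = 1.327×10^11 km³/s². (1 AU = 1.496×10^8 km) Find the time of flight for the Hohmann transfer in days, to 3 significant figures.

t = 893 days

In km: r₁ = 1.47 × 1.496×10^8 = 2.19912×10^8 km; r₂ = 4.29 × 1.496×10^8 = 6.41784×10^8 km.
The Hohmann ellipse has a_t = (r₁ + r₂)/2 = 4.30848×10^8 km.
Transfer time t = π√(a_t³/μ) = π√((4.30848×10^8)³ / 1.327×10^11) = 7.713×10^7 s.
Converting: 7.713×10^7 s ÷ 86400 s/day = 893 days.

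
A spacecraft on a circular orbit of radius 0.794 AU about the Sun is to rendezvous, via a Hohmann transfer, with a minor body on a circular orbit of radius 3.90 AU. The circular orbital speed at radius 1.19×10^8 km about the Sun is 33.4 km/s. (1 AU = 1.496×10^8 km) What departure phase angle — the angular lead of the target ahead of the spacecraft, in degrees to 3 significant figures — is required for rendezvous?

φ = 96.0°

From the circular-orbit relation v² = μ/r at r = 1.19×10^8 km: μ = v²r = (33.4)² × 1.19×10^8 = 1.32752×10^11 km³/s².
In km: r₁ = 0.794 × 1.496×10^8 = 1.187824×10^8 km; r₂ = 3.90 × 1.496×10^8 = 5.8344×10^8 km.
The Hohmann ellipse has a_t = (r₁ + r₂)/2 = 3.511112×10^8 km.
Transfer time t = π√(a_t³/μ) = 5.6728×10^7 s.
The target's mean motion on its circular orbit is ω₂ = √(μ/r₂³) = 2.5854×10^-8 rad/s.
Angle swept by the target during transfer: ω₂·t = 1.4666 rad = 84.03°.
The spacecraft traverses 180° on the transfer ellipse, so the target must lead by 180° − 84.03° = 96.0°.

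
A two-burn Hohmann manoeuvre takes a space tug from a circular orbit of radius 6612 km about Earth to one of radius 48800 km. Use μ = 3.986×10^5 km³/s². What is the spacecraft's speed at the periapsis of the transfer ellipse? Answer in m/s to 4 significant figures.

v = 10300 m/s

Semi-major axis of the transfer orbit: a_t = (6612 + 48800)/2 = 27706 km.
At periapsis, r = 6612 km.
From the vis-viva equation, v = √[μ(2/r − 1/a_t)] = 10.30 km/s.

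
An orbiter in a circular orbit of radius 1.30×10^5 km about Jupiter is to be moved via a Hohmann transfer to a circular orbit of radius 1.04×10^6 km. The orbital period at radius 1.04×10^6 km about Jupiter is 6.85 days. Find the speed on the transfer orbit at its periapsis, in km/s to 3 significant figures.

v = 41.6 km/s

From Kepler's third law T² = 4π²r³/μ at r = 1.04×10^6 km, T = 6.85 days = 6.85 × 86400 s = 5.9184×10^5 s: μ = 4π²r³/T² = 1.26780×10^8 km³/s².
Transfer-ellipse semi-major axis a_t = (r₁ + r₂)/2 = (1.300×10^5 + 1.040×10^6)/2 = 5.850×10^5 km.
At periapsis, r = 1.300×10^5 km.
From the vis-viva equation, v = √[μ(2/r − 1/a_t)] = 41.64 km/s.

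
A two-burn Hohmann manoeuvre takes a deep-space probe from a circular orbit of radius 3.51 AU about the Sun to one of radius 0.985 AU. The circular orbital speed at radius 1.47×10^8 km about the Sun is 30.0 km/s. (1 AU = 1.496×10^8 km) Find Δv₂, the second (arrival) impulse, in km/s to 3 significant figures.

From the circular-orbit relation v² = μ/r at r = 1.47×10^8 km: μ = v²r = (30.0)² × 1.47×10^8 = 1.32300×10^11 km³/s².
In km: r₁ = 3.51 × 1.496×10^8 = 5.25096×10^8 km; r₂ = 0.985 × 1.496×10^8 = 1.47356×10^8 km.
The Hohmann ellipse has a_t = (r₁ + r₂)/2 = 3.36226×10^8 km.
On the circular orbit at r = 1.47356×10^8 km, v_c = √(μ/r) = 29.964 km/s.
Transfer-orbit speed at the same r (vis-viva, a = a_t): v_t = √[μ(2/r − 1/a_t)] = 37.446 km/s.
Δv₂ = |v_t − v_c| = |37.446 − 29.964| = 7.482 km/s.

Δv₂ = 7.48 km/s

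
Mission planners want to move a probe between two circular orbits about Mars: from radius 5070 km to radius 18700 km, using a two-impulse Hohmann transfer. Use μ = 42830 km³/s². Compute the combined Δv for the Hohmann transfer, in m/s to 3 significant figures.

Δv = 1260 m/s

Semi-major axis of the transfer orbit: a_t = (5070 + 18700)/2 = 11885 km.
At r₁ the circular-orbit speed is v₁ = √(μ/r₁) = 2.9065 km/s.
On the transfer ellipse at r₁, v² = μ(2/r − 1/a) gives v_p = √[μ(2/r₁ − 1/a_t)] = 3.6458 km/s.
First burn Δv₁ = |v_p − v₁| = 0.7393 km/s.
Circular speed at r₂: v₂ = √(μ/r₂) = 1.5134 km/s.
Transfer-orbit speed at r₂: v_a = √[μ(2/r₂ − 1/a_t)] = 0.98846 km/s.
Second burn Δv₂ = |v₂ − v_a| = 0.5249 km/s.
Total Δv = Δv₁ + Δv₂ = 1.264 km/s.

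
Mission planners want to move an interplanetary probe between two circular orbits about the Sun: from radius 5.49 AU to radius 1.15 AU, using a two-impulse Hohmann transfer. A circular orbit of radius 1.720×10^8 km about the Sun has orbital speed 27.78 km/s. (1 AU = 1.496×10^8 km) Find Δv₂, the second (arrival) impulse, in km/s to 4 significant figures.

Δv₂ = 7.942 km/s

From the circular-orbit relation v² = μ/r at r = 1.720×10^8 km: μ = v²r = (27.78)² × 1.720×10^8 = 1.32737×10^11 km³/s².
In km: r₁ = 5.49 × 1.496×10^8 = 8.21304×10^8 km; r₂ = 1.15 × 1.496×10^8 = 1.7204×10^8 km.
The Hohmann ellipse has a_t = (r₁ + r₂)/2 = 4.96672×10^8 km.
On the circular orbit at r = 1.7204×10^8 km, v_c = √(μ/r) = 27.777 km/s.
Transfer-orbit speed at the same r (vis-viva, a = a_t): v_t = √[μ(2/r − 1/a_t)] = 35.719 km/s.
Δv₂ = |v_t − v_c| = |35.719 − 27.777| = 7.942 km/s.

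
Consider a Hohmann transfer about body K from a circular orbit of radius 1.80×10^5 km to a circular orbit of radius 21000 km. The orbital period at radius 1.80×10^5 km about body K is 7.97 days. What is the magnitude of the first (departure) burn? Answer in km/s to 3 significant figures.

From Kepler's third law T² = 4π²r³/μ at r = 1.80×10^5 km, T = 7.97 days = 7.97 × 86400 s = 6.88608×10^5 s: μ = 4π²r³/T² = 4.85549×10^5 km³/s².
The Hohmann ellipse has a_t = (r₁ + r₂)/2 = 1.005×10^5 km.
On the circular orbit at r = 1.800×10^5 km, v_c = √(μ/r) = 1.6424 km/s.
Vis-viva on the transfer ellipse at r = 1.800×10^5 km gives v_t = √[μ(2/r − 1/a_t)] = 0.75077 km/s.
Δv₁ = |v_t − v_c| = |0.75077 − 1.6424| = 0.8916 km/s.

Δv₁ = 0.892 km/s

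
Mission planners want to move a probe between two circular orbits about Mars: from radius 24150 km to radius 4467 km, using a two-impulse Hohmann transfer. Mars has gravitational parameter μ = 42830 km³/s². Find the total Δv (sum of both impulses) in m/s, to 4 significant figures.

The Hohmann ellipse has a_t = (r₁ + r₂)/2 = 14308.5 km.
At r₁ the circular-orbit speed is v₁ = √(μ/r₁) = 1.3317 km/s.
Transfer-orbit speed at r₁ (vis-viva equation): v_a = √[μ(2/r₁ − 1/a_t)] = 0.74409 km/s.
First burn Δv₁ = |v_a − v₁| = 0.5876 km/s.
Circular speed at r₂: v₂ = √(μ/r₂) = 3.0965 km/s.
Transfer-orbit speed at r₂: v_p = √[μ(2/r₂ − 1/a_t)] = 4.0228 km/s.
Second burn Δv₂ = |v₂ − v_p| = 0.9263 km/s.
Total Δv = Δv₁ + Δv₂ = 1.514 km/s.

Δv = 1514 m/s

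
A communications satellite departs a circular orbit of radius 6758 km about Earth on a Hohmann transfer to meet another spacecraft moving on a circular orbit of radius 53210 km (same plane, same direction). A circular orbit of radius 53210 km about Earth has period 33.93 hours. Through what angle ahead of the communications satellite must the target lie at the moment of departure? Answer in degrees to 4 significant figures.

φ = 103.9°

From Kepler's third law T² = 4π²r³/μ at r = 53210 km, T = 33.93 hours = 33.93 × 3600 s = 1.22148×10^5 s: μ = 4π²r³/T² = 3.98627×10^5 km³/s².
The Hohmann ellipse has a_t = (r₁ + r₂)/2 = 29984 km.
The half-period of the transfer ellipse is t = π√(a_t³/μ) = 25835 s.
Target angular speed ω₂ = √(μ/r₂³) = 5.1439×10^-5 rad/s.
Angle swept by the target during transfer: ω₂·t = 1.3289 rad = 76.14°.
Arrival is 180° from departure on the ellipse, so φ = 180° − 76.14° = 103.9°.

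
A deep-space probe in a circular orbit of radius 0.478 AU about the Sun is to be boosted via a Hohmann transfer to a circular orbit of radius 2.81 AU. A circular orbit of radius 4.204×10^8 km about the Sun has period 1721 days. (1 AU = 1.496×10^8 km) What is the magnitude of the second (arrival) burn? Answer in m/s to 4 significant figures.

Δv₂ = 8186 m/s

From Kepler's third law T² = 4π²r³/μ at r = 4.204×10^8 km, T = 1721 days = 1721 × 86400 s = 1.486944×10^8 s: μ = 4π²r³/T² = 1.32666×10^11 km³/s².
In km: r₁ = 0.478 × 1.496×10^8 = 7.15088×10^7 km; r₂ = 2.81 × 1.496×10^8 = 4.20376×10^8 km.
Transfer-ellipse semi-major axis a_t = (r₁ + r₂)/2 = (7.15088×10^7 + 4.20376×10^8)/2 = 2.459424×10^8 km.
Circular speed at r = 4.20376×10^8 km: v_c = √(μ/r) = 17.765 km/s.
Vis-viva on the transfer ellipse at r = 4.20376×10^8 km gives v_t = √[μ(2/r − 1/a_t)] = 9.5791 km/s.
Δv₂ = |v_t − v_c| = |9.5791 − 17.765| = 8.186 km/s.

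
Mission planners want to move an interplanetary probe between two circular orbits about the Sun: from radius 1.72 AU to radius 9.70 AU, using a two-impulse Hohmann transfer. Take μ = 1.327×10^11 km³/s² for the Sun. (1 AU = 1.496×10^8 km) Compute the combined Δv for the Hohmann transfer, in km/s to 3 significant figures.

In km: r₁ = 1.72 × 1.496×10^8 = 2.57312×10^8 km; r₂ = 9.70 × 1.496×10^8 = 1.45112×10^9 km.
Semi-major axis of the transfer orbit: a_t = (2.57312×10^8 + 1.45112×10^9)/2 = 8.54216×10^8 km.
At r₁ the circular-orbit speed is v₁ = √(μ/r₁) = 22.7094 km/s.
Transfer-orbit speed at r₁ (v² = μ(2/r − 1/a)): v_p = √[μ(2/r₁ − 1/a_t)] = 29.5987 km/s.
First burn Δv₁ = |v_p − v₁| = 6.889 km/s.
Circular speed at r₂: v₂ = √(μ/r₂) = 9.5628 km/s.
Transfer-orbit speed at r₂: v_a = √[μ(2/r₂ − 1/a_t)] = 5.2484 km/s.
Second burn Δv₂ = |v₂ − v_a| = 4.314 km/s.
Δv = Δv₁ + Δv₂ = 6.889 + 4.314 = 11.20 km/s.

Δv = 11.2 km/s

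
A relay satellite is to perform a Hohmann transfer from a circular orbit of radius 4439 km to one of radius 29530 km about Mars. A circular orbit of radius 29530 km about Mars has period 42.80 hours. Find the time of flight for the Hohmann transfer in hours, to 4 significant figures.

t = 9.335 hours

From Kepler's third law T² = 4π²r³/μ at r = 29530 km, T = 42.80 hours = 42.80 × 3600 s = 1.5408×10^5 s: μ = 4π²r³/T² = 42821.1 km³/s².
Transfer-ellipse semi-major axis a_t = (r₁ + r₂)/2 = (4439 + 29530)/2 = 16984.5 km.
Half the transfer-orbit period gives t = π√(a_t³/μ) = 33605 s.
Converting: 33605 s ÷ 3600 s/hour = 9.335 hours.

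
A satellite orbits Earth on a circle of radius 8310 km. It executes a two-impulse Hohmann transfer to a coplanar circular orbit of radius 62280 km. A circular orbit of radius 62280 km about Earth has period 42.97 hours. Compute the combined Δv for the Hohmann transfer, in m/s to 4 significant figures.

Δv = 3576 m/s

From Kepler's third law T² = 4π²r³/μ at r = 62280 km, T = 42.97 hours = 42.97 × 3600 s = 1.54692×10^5 s: μ = 4π²r³/T² = 3.98538×10^5 km³/s².
Transfer-ellipse semi-major axis a_t = (r₁ + r₂)/2 = (8310 + 62280)/2 = 35295 km.
At r₁ the circular-orbit speed is v₁ = √(μ/r₁) = 6.925 km/s.
On the transfer ellipse at r₁, v² = μ(2/r − 1/a) gives v_p = √[μ(2/r₁ − 1/a_t)] = 9.199 km/s.
First burn Δv₁ = |v_p − v₁| = 2.274 km/s.
Circular speed at r₂: v₂ = √(μ/r₂) = 2.5297 km/s.
Transfer-orbit speed at r₂: v_a = √[μ(2/r₂ − 1/a_t)] = 1.2275 km/s.
Second burn Δv₂ = |v₂ − v_a| = 1.302 km/s.
Δv = Δv₁ + Δv₂ = 2.274 + 1.302 = 3.576 km/s.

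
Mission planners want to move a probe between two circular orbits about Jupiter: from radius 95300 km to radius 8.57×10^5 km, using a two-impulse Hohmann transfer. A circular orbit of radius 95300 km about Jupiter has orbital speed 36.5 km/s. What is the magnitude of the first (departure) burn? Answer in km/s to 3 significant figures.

From the circular-orbit relation v² = μ/r at r = 95300 km: μ = v²r = (36.5)² × 95300 = 1.26963×10^8 km³/s².
Semi-major axis of the transfer orbit: a_t = (95300 + 8.570×10^5)/2 = 4.7615×10^5 km.
On the circular orbit at r = 95300 km, v_c = √(μ/r) = 36.50 km/s.
Transfer-orbit speed at the same r (vis-viva, a = a_t): v_t = √[μ(2/r − 1/a_t)] = 48.97 km/s.
Δv₁ = |v_t − v_c| = |48.97 − 36.50| = 12.47 km/s.

Δv₁ = 12.5 km/s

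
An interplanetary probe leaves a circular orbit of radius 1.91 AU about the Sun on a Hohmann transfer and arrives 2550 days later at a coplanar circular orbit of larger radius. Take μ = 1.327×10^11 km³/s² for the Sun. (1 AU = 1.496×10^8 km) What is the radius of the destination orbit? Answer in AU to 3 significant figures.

r₂ = 9.69 AU

In km: r₁ = 1.91 × 1.496×10^8 = 2.85736×10^8 km.
Transfer time t = 2550 days = 2.2032×10^8 s, and t = π√(a_t³/μ).
So a_t = (μ t²/π²)^(1/3) = (1.327×10^11 × (2.2032×10^8)² / π²)^(1/3) = 8.6741×10^8 km.
Since a_t = (r₁ + r₂)/2, r₂ = 2a_t − r₁ = 2×8.6741×10^8 − 2.85736×10^8 = 1.449084×10^9 km.
In AU: r₂ = 1.449084×10^9 / 1.496×10^8 = 9.69 AU.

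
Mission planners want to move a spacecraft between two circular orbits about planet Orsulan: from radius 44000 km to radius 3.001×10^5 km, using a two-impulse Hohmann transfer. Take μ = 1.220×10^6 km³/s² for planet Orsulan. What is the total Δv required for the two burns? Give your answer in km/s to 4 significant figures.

Δv = 2.685 km/s

Transfer-ellipse semi-major axis a_t = (r₁ + r₂)/2 = (44000 + 3.001×10^5)/2 = 1.7205×10^5 km.
Circular speed at r₁: v₁ = √(μ/r₁) = √(1.220×10^6/44000) = 5.2657 km/s.
Transfer-orbit speed at r₁ (v² = μ(2/r − 1/a)): v_p = √[μ(2/r₁ − 1/a_t)] = 6.9544 km/s.
First burn Δv₁ = |v_p − v₁| = 1.6887 km/s.
At r₂, v₂ = √(μ/r₂) = 2.01626 km/s.
Transfer-orbit speed at r₂: v_a = √[μ(2/r₂ − 1/a_t)] = 1.01964 km/s.
Second burn Δv₂ = |v₂ − v_a| = 0.99662 km/s.
Total Δv = Δv₁ + Δv₂ = 2.685 km/s.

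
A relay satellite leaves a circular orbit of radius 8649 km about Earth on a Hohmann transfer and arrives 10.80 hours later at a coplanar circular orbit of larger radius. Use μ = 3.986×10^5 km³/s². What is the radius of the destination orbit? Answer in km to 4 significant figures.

r₂ = 70100 km

Transfer time t = 10.80 hours = 38880 s, and t = π√(a_t³/μ).
So a_t = (μ t²/π²)^(1/3) = (3.986×10^5 × (38880)² / π²)^(1/3) = 39376 km.
Since a_t = (r₁ + r₂)/2, r₂ = 2a_t − r₁ = 2×39376 − 8649 = 70103 km.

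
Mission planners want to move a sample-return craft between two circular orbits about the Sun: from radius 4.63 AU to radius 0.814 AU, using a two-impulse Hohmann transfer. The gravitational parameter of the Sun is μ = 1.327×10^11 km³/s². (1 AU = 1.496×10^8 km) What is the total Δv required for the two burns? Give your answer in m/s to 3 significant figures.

Δv = 16300 m/s

In km: r₁ = 4.63 × 1.496×10^8 = 6.92648×10^8 km; r₂ = 0.814 × 1.496×10^8 = 1.217744×10^8 km.
The Hohmann ellipse has a_t = (r₁ + r₂)/2 = 4.072112×10^8 km.
At r₁ the circular-orbit speed is v₁ = √(μ/r₁) = 13.841 km/s.
Transfer-orbit speed at r₁ (vis-viva): v_a = √[μ(2/r₁ − 1/a_t)] = 7.5692 km/s.
First burn Δv₁ = |v_a − v₁| = 6.272 km/s.
At r₂, v₂ = √(μ/r₂) = 33.01 km/s.
Transfer-orbit speed at r₂: v_p = √[μ(2/r₂ − 1/a_t)] = 43.05 km/s.
Second burn Δv₂ = |v₂ − v_p| = 10.04 km/s.
Total Δv = Δv₁ + Δv₂ = 16.31 km/s.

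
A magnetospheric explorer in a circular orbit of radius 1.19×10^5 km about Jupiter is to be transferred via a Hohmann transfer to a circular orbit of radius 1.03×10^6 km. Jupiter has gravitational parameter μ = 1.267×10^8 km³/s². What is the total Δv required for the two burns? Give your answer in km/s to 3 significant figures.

Δv = 17.1 km/s

The Hohmann ellipse has a_t = (r₁ + r₂)/2 = 5.745×10^5 km.
At r₁ the circular-orbit speed is v₁ = √(μ/r₁) = 32.63 km/s.
On the transfer ellipse at r₁, vis-viva equation gives v_p = √[μ(2/r₁ − 1/a_t)] = 43.69 km/s.
First burn Δv₁ = |v_p − v₁| = 11.06 km/s.
Circular speed at r₂: v₂ = √(μ/r₂) = 11.091 km/s.
Transfer-orbit speed at r₂: v_a = √[μ(2/r₂ − 1/a_t)] = 5.0478 km/s.
Second burn Δv₂ = |v₂ − v_a| = 6.043 km/s.
Total Δv = Δv₁ + Δv₂ = 17.10 km/s.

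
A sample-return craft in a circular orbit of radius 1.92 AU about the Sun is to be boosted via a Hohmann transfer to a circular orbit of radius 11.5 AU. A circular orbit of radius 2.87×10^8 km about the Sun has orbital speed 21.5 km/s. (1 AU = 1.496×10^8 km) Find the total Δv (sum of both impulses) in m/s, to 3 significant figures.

From the circular-orbit relation v² = μ/r at r = 2.87×10^8 km: μ = v²r = (21.5)² × 2.87×10^8 = 1.32666×10^11 km³/s².
In km: r₁ = 1.92 × 1.496×10^8 = 2.87232×10^8 km; r₂ = 11.5 × 1.496×10^8 = 1.7204×10^9 km.
Transfer-ellipse semi-major axis a_t = (r₁ + r₂)/2 = (2.87232×10^8 + 1.7204×10^9)/2 = 1.003816×10^9 km.
Circular speed at r₁: v₁ = √(μ/r₁) = √(1.32666×10^11/2.87232×10^8) = 21.491 km/s.
On the transfer ellipse at r₁, vis-viva gives v_p = √[μ(2/r₁ − 1/a_t)] = 28.135 km/s.
First burn Δv₁ = |v_p − v₁| = 6.644 km/s.
Circular speed at r₂: v₂ = √(μ/r₂) = 8.781 km/s.
Transfer-orbit speed at r₂: v_a = √[μ(2/r₂ − 1/a_t)] = 4.697 km/s.
Second burn Δv₂ = |v₂ − v_a| = 4.084 km/s.
Total Δv = Δv₁ + Δv₂ = 10.73 km/s.

Δv = 10700 m/s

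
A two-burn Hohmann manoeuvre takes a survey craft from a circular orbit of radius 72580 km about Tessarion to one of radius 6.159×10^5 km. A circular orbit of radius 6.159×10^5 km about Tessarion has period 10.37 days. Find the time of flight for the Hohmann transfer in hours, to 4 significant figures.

From Kepler's third law T² = 4π²r³/μ at r = 6.159×10^5 km, T = 10.37 days = 10.37 × 86400 s = 8.95968×10^5 s: μ = 4π²r³/T² = 1.14896×10^7 km³/s².
Transfer-ellipse semi-major axis a_t = (r₁ + r₂)/2 = (72580 + 6.159×10^5)/2 = 3.4424×10^5 km.
By Kepler's third law the transfer-orbit period is T = 2π√(a_t³/μ), so t = T/2 = 1.872×10^5 s.
Converting: 1.872×10^5 s ÷ 3600 s/hour = 52.00 hours.

t = 52.00 hours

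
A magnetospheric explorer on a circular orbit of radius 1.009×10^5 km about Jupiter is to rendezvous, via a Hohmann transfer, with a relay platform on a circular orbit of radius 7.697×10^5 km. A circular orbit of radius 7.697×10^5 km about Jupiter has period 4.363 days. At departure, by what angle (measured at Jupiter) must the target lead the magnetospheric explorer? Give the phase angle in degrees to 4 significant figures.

From Kepler's third law T² = 4π²r³/μ at r = 7.697×10^5 km, T = 4.363 days = 4.363 × 86400 s = 3.769632×10^5 s: μ = 4π²r³/T² = 1.26685×10^8 km³/s².
Transfer-ellipse semi-major axis a_t = (r₁ + r₂)/2 = (1.009×10^5 + 7.697×10^5)/2 = 4.353×10^5 km.
The half-period of the transfer ellipse is t = π√(a_t³/μ) = 80162 s.
The target's mean motion on its circular orbit is ω₂ = √(μ/r₂³) = 1.6668×10^-5 rad/s.
Angle swept by the target during transfer: ω₂·t = 1.33614 rad = 76.555°.
Arrival is 180° from departure on the ellipse, so φ = 180° − 76.555° = 103.4°.

φ = 103.4°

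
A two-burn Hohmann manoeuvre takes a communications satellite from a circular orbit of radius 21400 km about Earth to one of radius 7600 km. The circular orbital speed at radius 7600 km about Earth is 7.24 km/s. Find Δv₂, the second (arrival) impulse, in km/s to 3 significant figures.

Δv₂ = 1.56 km/s

From the circular-orbit relation v² = μ/r at r = 7600 km: μ = v²r = (7.24)² × 7600 = 3.98374×10^5 km³/s².
Transfer-ellipse semi-major axis a_t = (r₁ + r₂)/2 = (21400 + 7600)/2 = 14500 km.
Circular speed at r = 7600 km: v_c = √(μ/r) = 7.240 km/s.
Vis-viva on the transfer ellipse at r = 7600 km gives v_t = √[μ(2/r − 1/a_t)] = 8.796 km/s.
Δv₂ = |v_t − v_c| = |8.796 − 7.240| = 1.556 km/s.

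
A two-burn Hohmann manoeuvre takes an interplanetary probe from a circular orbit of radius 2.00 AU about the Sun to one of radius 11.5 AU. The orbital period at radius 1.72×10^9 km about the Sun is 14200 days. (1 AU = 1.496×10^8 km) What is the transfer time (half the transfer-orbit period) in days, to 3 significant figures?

From Kepler's third law T² = 4π²r³/μ at r = 1.72×10^9 km, T = 14200 days = 14200 × 86400 s = 1.22688×10^9 s: μ = 4π²r³/T² = 1.33457×10^11 km³/s².
In km: r₁ = 2.00 × 1.496×10^8 = 2.992×10^8 km; r₂ = 11.5 × 1.496×10^8 = 1.7204×10^9 km.
Semi-major axis of the transfer orbit: a_t = (2.992×10^8 + 1.7204×10^9)/2 = 1.0098×10^9 km.
Half the transfer-orbit period gives t = π√(a_t³/μ) = 2.760×10^8 s.
Converting: 2.760×10^8 s ÷ 86400 s/day = 3190 days.

t = 3190 days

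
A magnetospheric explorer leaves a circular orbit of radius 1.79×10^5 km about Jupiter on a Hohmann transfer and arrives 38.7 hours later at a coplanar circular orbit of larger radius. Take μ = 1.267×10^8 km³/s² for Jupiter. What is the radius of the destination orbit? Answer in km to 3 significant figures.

Transfer time t = 38.7 hours = 1.3932×10^5 s, and t = π√(a_t³/μ).
So a_t = (μ t²/π²)^(1/3) = (1.267×10^8 × (1.3932×10^5)² / π²)^(1/3) = 6.2927×10^5 km.
Since a_t = (r₁ + r₂)/2, r₂ = 2a_t − r₁ = 2×6.2927×10^5 − 1.790×10^5 = 1.07954×10^6 km.

r₂ = 1.08×10^6 km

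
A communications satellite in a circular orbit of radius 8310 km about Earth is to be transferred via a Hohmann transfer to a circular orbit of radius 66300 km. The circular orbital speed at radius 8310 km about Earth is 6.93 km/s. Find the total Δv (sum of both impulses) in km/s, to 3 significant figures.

From the circular-orbit relation v² = μ/r at r = 8310 km: μ = v²r = (6.93)² × 8310 = 3.99087×10^5 km³/s².
Transfer-ellipse semi-major axis a_t = (r₁ + r₂)/2 = (8310 + 66300)/2 = 37305 km.
Circular speed at r₁: v₁ = √(μ/r₁) = √(3.99087×10^5/8310) = 6.930 km/s.
On the transfer ellipse at r₁, vis-viva equation gives v_p = √[μ(2/r₁ − 1/a_t)] = 9.239 km/s.
First burn Δv₁ = |v_p − v₁| = 2.309 km/s.
Circular speed at r₂: v₂ = √(μ/r₂) = 2.453 km/s.
Transfer-orbit speed at r₂: v_a = √[μ(2/r₂ − 1/a_t)] = 1.158 km/s.
Second burn Δv₂ = |v₂ − v_a| = 1.295 km/s.
Total Δv = Δv₁ + Δv₂ = 3.604 km/s.

Δv = 3.60 km/s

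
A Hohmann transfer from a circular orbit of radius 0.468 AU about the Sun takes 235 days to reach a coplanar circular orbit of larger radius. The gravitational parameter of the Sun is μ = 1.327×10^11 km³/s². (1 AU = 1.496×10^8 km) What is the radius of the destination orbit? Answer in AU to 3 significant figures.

In km: r₁ = 0.468 × 1.496×10^8 = 7.00128×10^7 km.
Transfer time t = 235 days = 2.0304×10^7 s, and t = π√(a_t³/μ).
So a_t = (μ t²/π²)^(1/3) = (1.327×10^11 × (2.0304×10^7)² / π²)^(1/3) = 1.7697×10^8 km.
Since a_t = (r₁ + r₂)/2, r₂ = 2a_t − r₁ = 2×1.7697×10^8 − 7.00128×10^7 = 2.839272×10^8 km.
In AU: r₂ = 2.839272×10^8 / 1.496×10^8 = 1.90 AU.

r₂ = 1.90 AU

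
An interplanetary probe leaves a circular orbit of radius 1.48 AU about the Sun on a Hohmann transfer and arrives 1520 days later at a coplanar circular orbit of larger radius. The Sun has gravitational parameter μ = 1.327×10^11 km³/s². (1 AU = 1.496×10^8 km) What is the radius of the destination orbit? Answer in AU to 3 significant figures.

In km: r₁ = 1.48 × 1.496×10^8 = 2.21408×10^8 km.
Transfer time t = 1520 days = 1.31328×10^8 s, and t = π√(a_t³/μ).
So a_t = (μ t²/π²)^(1/3) = (1.327×10^11 × (1.31328×10^8)² / π²)^(1/3) = 6.1437×10^8 km.
Since a_t = (r₁ + r₂)/2, r₂ = 2a_t − r₁ = 2×6.1437×10^8 − 2.21408×10^8 = 1.007332×10^9 km.
In AU: r₂ = 1.007332×10^9 / 1.496×10^8 = 6.73 AU.

r₂ = 6.73 AU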